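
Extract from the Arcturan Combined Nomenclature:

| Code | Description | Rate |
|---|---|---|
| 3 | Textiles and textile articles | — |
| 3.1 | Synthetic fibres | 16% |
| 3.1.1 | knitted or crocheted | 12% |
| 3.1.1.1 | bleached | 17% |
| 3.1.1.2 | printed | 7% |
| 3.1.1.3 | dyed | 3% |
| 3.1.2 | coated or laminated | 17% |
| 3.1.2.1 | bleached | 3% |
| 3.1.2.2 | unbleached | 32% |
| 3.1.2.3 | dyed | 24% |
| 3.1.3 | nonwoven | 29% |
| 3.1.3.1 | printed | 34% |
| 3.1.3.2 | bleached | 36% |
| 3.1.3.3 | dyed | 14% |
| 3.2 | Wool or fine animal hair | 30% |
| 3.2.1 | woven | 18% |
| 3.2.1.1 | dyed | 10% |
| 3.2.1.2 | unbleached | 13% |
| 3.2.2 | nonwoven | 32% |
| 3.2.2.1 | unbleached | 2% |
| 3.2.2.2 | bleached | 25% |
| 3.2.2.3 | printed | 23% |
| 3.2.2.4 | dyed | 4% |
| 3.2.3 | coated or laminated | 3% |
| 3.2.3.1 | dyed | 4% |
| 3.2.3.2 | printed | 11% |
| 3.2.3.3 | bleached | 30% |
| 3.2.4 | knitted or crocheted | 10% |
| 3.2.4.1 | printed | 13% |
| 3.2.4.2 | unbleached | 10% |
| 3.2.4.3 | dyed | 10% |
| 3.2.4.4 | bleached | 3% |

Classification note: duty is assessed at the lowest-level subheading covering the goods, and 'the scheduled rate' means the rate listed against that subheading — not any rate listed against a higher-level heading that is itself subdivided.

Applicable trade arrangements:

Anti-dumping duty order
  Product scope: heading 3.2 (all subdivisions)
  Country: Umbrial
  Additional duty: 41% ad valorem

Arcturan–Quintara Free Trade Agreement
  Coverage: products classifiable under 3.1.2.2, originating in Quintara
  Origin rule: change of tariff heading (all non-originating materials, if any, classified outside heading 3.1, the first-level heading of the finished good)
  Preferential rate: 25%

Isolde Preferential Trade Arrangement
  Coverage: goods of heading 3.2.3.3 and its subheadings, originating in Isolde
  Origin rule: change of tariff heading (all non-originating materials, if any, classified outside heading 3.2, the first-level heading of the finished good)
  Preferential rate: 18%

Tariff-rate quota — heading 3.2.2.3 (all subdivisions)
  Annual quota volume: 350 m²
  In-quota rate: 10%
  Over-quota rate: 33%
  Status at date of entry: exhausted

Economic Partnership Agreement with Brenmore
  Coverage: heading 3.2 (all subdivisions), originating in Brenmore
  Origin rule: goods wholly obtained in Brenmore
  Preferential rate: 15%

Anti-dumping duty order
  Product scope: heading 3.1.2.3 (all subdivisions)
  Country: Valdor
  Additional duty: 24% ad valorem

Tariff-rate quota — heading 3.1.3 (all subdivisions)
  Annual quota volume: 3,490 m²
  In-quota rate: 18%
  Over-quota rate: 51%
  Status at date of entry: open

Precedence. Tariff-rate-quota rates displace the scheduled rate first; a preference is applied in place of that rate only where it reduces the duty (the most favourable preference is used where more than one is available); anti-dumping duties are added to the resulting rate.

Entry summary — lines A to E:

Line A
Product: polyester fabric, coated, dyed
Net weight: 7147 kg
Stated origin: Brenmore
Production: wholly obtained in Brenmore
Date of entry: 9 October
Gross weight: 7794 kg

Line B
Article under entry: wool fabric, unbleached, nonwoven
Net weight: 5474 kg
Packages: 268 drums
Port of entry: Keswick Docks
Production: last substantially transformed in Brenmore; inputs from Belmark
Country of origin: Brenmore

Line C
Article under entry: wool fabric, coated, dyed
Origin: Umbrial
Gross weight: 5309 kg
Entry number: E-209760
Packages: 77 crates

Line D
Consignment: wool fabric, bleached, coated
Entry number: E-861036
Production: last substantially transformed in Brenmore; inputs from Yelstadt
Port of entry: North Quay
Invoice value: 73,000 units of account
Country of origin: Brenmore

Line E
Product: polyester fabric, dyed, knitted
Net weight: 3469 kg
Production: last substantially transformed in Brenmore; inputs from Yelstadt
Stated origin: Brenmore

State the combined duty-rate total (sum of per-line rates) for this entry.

104%

Line A: polyester → 3.1; coated → 3.1.2; dyed → 3.1.2.3. Scheduled 24%. Brenmore agreement on 3.2: 3.1.2.3 not covered. → 24%.
Line B: wool → 3.2; nonwoven → 3.2.2; unbleached → 3.2.2.1. Scheduled 2%. Brenmore agreement on 3.2: not wholly obtained. → 2%.
Line C: wool → 3.2; coated → 3.2.3; dyed → 3.2.3.1. Scheduled 4%. anti-dumping (Umbrial, 3.2): +41%; total 4% + 41% = 45%. → 45%.
Line D: wool → 3.2; coated → 3.2.3; bleached → 3.2.3.3. Scheduled 30%. Brenmore agreement on 3.2: not wholly obtained. → 30%.
Line E: polyester → 3.1; knitted → 3.1.1; dyed → 3.1.1.3. Scheduled 3%. Brenmore agreement on 3.2: 3.1.1.3 not covered. → 3%.
Sum: 24% + 2% + 45% + 30% + 3% = 104%.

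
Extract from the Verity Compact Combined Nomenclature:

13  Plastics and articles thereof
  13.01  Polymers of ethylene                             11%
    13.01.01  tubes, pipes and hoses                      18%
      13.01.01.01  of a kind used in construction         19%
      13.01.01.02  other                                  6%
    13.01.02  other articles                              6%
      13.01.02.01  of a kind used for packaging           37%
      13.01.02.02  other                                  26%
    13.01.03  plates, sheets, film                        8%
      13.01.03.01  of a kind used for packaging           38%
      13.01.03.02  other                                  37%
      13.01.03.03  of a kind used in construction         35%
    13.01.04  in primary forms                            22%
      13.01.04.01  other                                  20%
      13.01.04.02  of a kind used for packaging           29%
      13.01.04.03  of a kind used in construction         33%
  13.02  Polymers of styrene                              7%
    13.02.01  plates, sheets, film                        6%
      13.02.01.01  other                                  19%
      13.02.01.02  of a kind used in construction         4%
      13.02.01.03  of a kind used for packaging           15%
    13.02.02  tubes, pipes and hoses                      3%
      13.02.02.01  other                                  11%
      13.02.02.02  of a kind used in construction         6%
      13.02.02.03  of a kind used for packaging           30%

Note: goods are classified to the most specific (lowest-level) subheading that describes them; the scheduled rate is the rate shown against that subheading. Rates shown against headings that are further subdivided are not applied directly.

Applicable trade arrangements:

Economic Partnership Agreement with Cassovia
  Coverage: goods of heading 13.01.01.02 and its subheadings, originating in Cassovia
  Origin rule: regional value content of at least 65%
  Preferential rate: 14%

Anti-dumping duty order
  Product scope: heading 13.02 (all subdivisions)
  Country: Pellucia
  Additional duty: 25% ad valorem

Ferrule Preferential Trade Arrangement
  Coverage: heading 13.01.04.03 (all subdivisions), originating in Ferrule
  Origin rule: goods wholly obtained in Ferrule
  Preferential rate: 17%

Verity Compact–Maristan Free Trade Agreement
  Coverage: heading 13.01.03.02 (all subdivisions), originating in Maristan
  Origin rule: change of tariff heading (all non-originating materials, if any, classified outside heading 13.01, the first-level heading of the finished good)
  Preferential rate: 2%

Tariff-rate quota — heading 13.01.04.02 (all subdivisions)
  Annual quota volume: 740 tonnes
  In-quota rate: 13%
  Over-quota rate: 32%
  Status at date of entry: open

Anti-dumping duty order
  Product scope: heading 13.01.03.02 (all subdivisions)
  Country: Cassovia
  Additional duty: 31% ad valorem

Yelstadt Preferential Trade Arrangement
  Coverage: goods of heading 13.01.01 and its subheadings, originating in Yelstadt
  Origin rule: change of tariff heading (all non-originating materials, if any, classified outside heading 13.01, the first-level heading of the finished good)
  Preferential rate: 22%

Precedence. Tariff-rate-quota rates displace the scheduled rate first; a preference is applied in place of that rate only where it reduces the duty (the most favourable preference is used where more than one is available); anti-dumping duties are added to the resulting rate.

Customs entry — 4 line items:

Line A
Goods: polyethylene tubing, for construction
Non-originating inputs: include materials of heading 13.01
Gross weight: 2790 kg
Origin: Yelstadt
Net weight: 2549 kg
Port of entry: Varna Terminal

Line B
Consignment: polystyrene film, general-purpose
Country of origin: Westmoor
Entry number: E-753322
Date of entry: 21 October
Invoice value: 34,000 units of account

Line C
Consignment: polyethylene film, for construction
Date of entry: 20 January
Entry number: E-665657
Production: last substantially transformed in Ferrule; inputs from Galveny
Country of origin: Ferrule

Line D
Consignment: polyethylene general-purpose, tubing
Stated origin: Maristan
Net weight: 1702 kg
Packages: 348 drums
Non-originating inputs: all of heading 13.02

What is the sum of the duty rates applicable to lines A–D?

Line A: polyethylene → 13.01; tubing → 13.01.01; for construction → 13.01.01.01. Scheduled 19%. Yelstadt agreement on 13.01.01: CTH not met. → 19%.
Line B: polystyrene → 13.02; film → 13.02.01; general-purpose → 13.02.01.01. Scheduled 19%. No special measure applies. → 19%.
Line C: polyethylene → 13.01; film → 13.01.03; for construction → 13.01.03.03. Scheduled 35%. Ferrule agreement on 13.01.04.03: 13.01.03.03 not covered. → 35%.
Line D: polyethylene → 13.01; tubing → 13.01.01; general-purpose → 13.01.01.02. Scheduled 6%. Maristan agreement on 13.01.03.02: 13.01.01.02 not covered. → 6%.
Sum: 19% + 19% + 35% + 6% = 79%.

79%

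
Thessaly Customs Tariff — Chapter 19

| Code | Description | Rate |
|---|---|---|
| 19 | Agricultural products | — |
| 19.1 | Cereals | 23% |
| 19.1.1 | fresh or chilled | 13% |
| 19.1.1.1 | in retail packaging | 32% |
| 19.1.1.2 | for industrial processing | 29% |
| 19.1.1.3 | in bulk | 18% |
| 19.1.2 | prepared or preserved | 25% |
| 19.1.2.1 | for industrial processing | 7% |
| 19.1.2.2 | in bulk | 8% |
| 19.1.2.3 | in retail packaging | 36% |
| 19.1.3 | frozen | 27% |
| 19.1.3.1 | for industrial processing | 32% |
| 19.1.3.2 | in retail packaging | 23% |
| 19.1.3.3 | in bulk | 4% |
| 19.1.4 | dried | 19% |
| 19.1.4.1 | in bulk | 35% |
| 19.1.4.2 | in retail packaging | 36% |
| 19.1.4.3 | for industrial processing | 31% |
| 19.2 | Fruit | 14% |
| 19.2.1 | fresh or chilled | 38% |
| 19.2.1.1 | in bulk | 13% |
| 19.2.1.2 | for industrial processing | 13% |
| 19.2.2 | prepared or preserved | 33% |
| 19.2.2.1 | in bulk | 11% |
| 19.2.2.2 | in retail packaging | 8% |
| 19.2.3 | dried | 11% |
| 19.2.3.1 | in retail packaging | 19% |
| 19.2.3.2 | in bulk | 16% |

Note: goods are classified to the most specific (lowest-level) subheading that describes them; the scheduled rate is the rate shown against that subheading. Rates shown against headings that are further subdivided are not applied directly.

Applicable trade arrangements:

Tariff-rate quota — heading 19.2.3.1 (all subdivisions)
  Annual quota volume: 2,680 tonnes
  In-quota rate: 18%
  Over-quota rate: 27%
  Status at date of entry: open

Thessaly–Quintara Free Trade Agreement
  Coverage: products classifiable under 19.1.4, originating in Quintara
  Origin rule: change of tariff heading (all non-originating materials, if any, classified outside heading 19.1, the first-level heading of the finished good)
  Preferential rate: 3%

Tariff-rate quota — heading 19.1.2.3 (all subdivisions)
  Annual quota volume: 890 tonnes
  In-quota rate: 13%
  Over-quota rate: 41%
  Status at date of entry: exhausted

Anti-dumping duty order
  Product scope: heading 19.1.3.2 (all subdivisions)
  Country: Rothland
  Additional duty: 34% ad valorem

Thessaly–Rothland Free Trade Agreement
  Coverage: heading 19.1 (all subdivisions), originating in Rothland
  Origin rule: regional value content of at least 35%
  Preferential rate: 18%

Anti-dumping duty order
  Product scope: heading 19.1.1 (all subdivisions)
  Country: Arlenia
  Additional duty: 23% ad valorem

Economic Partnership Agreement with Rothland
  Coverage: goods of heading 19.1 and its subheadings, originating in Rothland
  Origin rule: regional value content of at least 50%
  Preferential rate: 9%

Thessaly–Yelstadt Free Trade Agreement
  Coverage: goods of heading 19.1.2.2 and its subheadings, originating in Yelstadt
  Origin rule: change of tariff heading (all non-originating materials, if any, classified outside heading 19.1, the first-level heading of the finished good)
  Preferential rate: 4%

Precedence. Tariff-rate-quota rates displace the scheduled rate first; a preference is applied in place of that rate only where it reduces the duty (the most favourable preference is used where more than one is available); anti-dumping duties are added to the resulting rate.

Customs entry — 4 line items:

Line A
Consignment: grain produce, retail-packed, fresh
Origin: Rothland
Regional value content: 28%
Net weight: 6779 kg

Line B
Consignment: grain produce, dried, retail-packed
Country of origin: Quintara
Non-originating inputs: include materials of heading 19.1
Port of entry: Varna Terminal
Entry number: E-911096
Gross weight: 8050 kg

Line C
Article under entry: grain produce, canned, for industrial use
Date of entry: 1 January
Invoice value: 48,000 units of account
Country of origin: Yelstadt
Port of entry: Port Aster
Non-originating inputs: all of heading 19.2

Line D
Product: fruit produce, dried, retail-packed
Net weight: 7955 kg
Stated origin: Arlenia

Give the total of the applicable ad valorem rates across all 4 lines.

Line A: grain → 19.1; fresh → 19.1.1; retail-packed → 19.1.1.1. Scheduled 32%. Rothland agreement on 19.1: RVC < 35%; Rothland agreement on 19.1: RVC < 50%. → 32%.
Line B: grain → 19.1; dried → 19.1.4; retail-packed → 19.1.4.2. Scheduled 36%. Quintara agreement on 19.1.4: CTH not met. → 36%.
Line C: grain → 19.1; canned → 19.1.2; for industrial use → 19.1.2.1. Scheduled 7%. Yelstadt agreement on 19.1.2.2: 19.1.2.1 not covered. → 7%.
Line D: fruit → 19.2; dried → 19.2.3; retail-packed → 19.2.3.1. Scheduled 19%. quota on 19.2.3.1 open → in-quota 18%. → 18%.
Sum: 32% + 36% + 7% + 18% = 93%.

93%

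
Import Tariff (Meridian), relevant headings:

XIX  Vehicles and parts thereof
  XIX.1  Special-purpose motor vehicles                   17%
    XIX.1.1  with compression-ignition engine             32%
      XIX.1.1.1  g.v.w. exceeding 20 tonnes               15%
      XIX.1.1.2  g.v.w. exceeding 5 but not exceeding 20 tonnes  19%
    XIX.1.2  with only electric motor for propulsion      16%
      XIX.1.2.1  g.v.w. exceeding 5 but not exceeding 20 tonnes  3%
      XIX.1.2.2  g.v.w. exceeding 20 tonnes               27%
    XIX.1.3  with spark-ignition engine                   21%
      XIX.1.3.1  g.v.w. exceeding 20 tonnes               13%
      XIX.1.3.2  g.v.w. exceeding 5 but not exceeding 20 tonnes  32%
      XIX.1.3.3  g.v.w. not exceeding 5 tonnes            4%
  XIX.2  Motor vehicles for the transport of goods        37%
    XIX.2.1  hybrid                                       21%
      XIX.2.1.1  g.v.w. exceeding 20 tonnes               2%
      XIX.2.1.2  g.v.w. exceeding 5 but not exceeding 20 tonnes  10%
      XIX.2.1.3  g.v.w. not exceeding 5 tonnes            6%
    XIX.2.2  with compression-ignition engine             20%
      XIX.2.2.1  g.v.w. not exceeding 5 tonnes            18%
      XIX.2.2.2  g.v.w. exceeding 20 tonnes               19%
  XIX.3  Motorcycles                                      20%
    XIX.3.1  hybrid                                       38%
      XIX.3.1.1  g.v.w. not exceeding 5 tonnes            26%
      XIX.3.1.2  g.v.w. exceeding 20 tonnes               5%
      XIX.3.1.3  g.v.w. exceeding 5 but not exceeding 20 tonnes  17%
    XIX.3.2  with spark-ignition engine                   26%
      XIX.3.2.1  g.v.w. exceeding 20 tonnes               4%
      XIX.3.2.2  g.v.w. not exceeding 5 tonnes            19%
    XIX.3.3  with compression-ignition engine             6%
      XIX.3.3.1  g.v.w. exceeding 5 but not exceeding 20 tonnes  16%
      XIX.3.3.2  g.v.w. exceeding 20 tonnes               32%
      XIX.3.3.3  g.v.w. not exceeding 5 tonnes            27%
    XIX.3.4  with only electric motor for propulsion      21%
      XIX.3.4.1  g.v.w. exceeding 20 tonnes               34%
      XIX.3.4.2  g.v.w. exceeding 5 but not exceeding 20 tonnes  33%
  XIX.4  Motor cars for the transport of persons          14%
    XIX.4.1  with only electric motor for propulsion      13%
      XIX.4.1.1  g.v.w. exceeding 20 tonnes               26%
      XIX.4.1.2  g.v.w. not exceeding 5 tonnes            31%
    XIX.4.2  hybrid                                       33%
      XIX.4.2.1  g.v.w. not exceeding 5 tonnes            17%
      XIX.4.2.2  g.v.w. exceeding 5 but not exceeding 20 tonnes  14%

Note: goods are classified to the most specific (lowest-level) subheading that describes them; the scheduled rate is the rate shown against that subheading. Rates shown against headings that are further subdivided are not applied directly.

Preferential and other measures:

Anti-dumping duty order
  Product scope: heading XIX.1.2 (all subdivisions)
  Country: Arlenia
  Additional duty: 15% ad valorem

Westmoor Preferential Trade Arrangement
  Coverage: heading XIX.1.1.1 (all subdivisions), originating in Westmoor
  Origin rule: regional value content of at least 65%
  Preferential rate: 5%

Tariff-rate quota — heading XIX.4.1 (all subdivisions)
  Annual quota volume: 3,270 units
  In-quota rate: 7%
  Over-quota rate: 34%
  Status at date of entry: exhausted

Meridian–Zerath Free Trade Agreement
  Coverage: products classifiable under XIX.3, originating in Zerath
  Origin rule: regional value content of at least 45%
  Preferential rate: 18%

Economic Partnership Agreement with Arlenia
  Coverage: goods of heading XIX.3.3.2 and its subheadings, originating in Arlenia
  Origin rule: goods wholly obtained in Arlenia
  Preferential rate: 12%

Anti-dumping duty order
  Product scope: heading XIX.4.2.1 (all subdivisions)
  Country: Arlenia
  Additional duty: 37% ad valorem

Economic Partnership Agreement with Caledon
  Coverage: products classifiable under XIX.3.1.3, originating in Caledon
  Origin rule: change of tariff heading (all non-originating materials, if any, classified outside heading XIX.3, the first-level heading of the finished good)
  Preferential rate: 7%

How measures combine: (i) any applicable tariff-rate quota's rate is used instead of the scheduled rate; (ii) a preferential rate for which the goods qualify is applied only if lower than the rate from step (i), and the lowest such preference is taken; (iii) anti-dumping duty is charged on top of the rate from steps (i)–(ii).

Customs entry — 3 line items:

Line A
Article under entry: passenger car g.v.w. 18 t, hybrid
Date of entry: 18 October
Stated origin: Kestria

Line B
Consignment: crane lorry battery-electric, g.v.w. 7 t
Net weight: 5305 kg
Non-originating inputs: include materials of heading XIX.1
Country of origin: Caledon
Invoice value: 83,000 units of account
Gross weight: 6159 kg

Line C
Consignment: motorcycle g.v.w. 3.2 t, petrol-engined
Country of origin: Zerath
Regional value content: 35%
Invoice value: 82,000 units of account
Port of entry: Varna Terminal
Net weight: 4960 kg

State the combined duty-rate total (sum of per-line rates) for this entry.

36%

Line A: passenger car → XIX.4; hybrid → XIX.4.2; g.v.w. 18 t → XIX.4.2.2. Scheduled 14%. No special measure applies. → 14%.
Line B: crane lorry → XIX.1; battery-electric → XIX.1.2; g.v.w. 7 t → XIX.1.2.1. Scheduled 3%. Caledon agreement on XIX.3.1.3: XIX.1.2.1 not covered. → 3%.
Line C: motorcycle → XIX.3; petrol-engined → XIX.3.2; g.v.w. 3.2 t → XIX.3.2.2. Scheduled 19%. Zerath agreement on XIX.3: RVC < 45%. → 19%.
Sum: 14% + 3% + 19% = 36%.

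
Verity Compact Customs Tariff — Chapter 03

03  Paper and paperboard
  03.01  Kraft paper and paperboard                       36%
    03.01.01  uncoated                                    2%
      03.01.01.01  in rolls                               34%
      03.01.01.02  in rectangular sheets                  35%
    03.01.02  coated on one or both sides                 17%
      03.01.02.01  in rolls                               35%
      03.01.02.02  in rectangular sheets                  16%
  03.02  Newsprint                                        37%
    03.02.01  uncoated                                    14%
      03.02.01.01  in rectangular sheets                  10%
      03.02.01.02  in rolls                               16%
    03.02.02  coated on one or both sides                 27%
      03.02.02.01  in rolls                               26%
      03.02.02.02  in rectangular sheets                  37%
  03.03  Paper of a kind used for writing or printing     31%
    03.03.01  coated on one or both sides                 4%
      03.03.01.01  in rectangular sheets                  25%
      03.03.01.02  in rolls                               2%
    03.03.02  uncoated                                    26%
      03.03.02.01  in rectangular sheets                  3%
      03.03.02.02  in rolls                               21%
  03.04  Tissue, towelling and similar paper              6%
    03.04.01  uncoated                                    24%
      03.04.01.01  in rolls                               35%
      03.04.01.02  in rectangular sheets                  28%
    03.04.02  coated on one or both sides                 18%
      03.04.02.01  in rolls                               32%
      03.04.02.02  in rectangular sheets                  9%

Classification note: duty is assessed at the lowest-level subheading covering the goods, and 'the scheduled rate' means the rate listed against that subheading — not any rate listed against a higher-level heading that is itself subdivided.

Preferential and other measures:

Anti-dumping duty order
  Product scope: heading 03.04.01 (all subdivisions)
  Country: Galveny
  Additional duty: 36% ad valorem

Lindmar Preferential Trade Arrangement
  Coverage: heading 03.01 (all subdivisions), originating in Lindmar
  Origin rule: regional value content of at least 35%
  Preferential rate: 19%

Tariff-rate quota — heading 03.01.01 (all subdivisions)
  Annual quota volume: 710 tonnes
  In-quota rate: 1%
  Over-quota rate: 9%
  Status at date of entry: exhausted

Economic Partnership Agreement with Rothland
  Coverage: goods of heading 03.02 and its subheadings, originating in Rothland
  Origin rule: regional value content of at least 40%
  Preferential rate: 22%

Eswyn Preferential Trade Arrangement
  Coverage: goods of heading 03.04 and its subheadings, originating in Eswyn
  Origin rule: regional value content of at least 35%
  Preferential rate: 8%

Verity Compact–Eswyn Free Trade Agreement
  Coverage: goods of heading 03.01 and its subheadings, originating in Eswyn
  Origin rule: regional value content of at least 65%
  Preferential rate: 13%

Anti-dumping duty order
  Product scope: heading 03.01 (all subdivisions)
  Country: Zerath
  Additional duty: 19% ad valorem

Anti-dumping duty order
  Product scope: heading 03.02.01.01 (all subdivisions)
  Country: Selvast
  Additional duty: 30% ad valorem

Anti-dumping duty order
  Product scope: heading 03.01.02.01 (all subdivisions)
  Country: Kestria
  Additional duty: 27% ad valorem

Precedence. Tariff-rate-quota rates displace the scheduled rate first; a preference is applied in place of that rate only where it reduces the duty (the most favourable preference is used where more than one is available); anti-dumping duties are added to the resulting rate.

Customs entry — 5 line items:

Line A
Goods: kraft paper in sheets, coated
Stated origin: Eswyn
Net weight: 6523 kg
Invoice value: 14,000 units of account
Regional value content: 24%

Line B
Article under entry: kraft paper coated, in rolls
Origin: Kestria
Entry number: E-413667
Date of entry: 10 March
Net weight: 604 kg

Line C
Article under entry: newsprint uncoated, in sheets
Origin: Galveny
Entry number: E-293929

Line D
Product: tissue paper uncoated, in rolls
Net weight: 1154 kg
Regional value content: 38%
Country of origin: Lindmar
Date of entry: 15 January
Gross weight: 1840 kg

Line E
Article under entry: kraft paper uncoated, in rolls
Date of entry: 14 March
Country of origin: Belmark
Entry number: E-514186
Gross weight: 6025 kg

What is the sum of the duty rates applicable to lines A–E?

Line A: kraft paper → 03.01; coated → 03.01.02; in sheets → 03.01.02.02. Scheduled 16%. Eswyn agreement on 03.04: 03.01.02.02 not covered; Eswyn agreement on 03.01: RVC < 65%. → 16%.
Line B: kraft paper → 03.01; coated → 03.01.02; in rolls → 03.01.02.01. Scheduled 35%. anti-dumping (Kestria, 03.01.02.01): +27%; total 35% + 27% = 62%. → 62%.
Line C: newsprint → 03.02; uncoated → 03.02.01; in sheets → 03.02.01.01. Scheduled 10%. No special measure applies. → 10%.
Line D: tissue paper → 03.04; uncoated → 03.04.01; in rolls → 03.04.01.01. Scheduled 35%. Lindmar agreement on 03.01: 03.04.01.01 not covered. → 35%.
Line E: kraft paper → 03.01; uncoated → 03.01.01; in rolls → 03.01.01.01. Scheduled 34%. quota on 03.01.01 exhausted → over-quota 9%. → 9%.
Sum: 16% + 62% + 10% + 35% + 9% = 132%.

132%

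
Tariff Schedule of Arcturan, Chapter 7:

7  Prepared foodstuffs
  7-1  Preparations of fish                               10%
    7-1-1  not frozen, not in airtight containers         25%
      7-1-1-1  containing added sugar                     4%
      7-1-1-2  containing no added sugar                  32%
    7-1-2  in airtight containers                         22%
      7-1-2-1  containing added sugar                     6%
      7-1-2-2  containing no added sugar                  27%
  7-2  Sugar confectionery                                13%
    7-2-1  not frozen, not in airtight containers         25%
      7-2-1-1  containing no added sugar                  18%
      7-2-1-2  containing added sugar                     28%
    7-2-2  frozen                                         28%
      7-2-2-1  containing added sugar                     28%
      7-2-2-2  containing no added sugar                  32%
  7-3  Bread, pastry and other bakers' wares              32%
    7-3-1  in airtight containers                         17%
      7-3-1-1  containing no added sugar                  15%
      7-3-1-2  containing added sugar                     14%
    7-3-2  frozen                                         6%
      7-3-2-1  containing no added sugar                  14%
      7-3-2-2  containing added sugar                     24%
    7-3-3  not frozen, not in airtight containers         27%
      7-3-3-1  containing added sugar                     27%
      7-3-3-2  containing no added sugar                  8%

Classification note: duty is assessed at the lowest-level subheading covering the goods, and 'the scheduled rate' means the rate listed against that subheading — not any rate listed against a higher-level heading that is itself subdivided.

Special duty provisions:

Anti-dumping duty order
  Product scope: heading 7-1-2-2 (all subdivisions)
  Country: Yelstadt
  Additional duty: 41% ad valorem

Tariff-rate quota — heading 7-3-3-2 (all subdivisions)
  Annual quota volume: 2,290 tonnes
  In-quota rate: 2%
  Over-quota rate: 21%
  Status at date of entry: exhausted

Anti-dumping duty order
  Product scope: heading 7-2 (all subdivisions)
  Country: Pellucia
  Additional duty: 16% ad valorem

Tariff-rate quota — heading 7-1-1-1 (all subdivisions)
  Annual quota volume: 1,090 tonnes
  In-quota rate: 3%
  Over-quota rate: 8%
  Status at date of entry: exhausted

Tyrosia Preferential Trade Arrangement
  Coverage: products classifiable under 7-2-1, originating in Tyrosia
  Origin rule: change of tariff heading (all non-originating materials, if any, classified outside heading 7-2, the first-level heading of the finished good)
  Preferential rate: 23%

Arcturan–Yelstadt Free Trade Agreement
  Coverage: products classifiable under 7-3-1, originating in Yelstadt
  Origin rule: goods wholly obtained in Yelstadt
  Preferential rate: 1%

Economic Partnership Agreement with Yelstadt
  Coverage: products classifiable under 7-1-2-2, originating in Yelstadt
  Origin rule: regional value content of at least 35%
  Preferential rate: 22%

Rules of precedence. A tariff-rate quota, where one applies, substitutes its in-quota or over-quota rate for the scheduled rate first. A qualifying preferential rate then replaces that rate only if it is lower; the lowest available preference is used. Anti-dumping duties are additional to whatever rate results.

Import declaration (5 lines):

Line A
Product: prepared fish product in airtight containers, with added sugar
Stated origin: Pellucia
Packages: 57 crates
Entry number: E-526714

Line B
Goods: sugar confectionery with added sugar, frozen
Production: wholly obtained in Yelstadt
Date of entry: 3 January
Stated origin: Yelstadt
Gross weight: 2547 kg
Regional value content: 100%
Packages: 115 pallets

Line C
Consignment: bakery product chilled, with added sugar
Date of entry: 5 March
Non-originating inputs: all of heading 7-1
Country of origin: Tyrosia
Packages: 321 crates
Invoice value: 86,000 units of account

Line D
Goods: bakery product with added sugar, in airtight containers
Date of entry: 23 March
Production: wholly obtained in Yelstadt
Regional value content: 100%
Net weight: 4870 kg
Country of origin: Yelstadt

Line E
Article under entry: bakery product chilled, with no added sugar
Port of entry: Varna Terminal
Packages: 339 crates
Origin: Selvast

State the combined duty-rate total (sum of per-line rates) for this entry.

83%

Line A: prepared fish product → 7-1; in airtight containers → 7-1-2; with added sugar → 7-1-2-1. Scheduled 6%. No special measure applies. → 6%.
Line B: sugar confectionery → 7-2; frozen → 7-2-2; with added sugar → 7-2-2-1. Scheduled 28%. Yelstadt agreement on 7-3-1: 7-2-2-1 not covered; Yelstadt agreement on 7-1-2-2: 7-2-2-1 not covered. → 28%.
Line C: bakery product → 7-3; chilled → 7-3-3; with added sugar → 7-3-3-1. Scheduled 27%. Tyrosia agreement on 7-2-1: 7-3-3-1 not covered. → 27%.
Line D: bakery product → 7-3; in airtight containers → 7-3-1; with added sugar → 7-3-1-2. Scheduled 14%. Yelstadt agreement on 7-3-1: wholly obtained → 1% available; Yelstadt agreement on 7-1-2-2: 7-3-1-2 not covered; preferential 1%. → 1%.
Line E: bakery product → 7-3; chilled → 7-3-3; with no added sugar → 7-3-3-2. Scheduled 8%. quota on 7-3-3-2 exhausted → over-quota 21%. → 21%.
Sum: 6% + 28% + 27% + 1% + 21% = 83%.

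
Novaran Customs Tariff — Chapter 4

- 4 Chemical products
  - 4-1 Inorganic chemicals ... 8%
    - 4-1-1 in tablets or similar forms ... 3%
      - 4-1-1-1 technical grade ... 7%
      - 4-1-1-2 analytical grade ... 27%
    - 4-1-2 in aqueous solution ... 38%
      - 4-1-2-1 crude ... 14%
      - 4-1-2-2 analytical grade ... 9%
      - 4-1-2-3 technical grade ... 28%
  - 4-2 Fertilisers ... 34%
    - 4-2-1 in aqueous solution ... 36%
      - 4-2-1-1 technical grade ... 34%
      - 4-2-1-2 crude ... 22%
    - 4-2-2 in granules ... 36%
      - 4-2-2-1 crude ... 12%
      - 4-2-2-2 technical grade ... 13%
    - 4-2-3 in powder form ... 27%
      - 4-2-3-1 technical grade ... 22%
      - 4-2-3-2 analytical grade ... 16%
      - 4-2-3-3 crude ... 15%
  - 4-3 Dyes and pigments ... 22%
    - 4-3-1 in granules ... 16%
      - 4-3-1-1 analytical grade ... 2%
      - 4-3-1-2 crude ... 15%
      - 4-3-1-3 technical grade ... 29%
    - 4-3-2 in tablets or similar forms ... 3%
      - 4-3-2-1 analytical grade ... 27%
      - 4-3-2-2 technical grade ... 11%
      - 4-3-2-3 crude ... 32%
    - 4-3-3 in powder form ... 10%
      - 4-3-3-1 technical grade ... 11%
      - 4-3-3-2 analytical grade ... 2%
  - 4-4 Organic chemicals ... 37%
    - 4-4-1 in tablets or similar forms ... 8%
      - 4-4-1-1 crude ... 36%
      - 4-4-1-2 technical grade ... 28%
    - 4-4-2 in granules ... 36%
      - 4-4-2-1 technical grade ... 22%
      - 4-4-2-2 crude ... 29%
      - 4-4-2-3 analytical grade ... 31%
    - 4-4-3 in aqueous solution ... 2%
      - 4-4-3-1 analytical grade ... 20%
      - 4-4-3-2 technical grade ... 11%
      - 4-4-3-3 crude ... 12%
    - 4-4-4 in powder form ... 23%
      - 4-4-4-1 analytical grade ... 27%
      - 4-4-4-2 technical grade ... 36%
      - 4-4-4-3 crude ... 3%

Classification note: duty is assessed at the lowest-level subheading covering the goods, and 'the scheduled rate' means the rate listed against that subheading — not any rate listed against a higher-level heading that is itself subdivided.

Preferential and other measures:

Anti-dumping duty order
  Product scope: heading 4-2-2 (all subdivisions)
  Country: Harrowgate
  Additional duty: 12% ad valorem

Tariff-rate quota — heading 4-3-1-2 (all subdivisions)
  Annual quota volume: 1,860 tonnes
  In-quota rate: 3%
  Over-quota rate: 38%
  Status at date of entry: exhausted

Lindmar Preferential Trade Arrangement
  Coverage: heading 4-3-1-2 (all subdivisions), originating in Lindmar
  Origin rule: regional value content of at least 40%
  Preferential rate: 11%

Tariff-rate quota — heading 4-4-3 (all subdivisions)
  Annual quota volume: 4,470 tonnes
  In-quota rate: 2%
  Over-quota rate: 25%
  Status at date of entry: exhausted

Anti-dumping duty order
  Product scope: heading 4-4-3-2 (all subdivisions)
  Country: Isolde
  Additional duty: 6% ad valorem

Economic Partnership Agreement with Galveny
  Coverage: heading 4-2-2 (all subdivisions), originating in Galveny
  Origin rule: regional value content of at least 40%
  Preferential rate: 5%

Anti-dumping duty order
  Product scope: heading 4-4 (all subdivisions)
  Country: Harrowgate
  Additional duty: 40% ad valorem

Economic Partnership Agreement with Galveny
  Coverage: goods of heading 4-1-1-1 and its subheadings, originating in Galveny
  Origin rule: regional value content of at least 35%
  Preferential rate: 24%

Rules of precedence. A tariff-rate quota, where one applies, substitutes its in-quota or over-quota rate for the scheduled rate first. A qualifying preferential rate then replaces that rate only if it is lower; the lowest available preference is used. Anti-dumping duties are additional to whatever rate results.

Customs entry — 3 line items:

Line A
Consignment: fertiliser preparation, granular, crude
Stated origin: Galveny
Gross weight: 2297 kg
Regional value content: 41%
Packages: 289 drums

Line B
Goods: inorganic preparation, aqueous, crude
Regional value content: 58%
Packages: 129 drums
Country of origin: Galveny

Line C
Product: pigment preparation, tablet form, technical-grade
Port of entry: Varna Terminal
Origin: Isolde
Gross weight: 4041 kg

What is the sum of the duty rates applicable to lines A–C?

Line A: fertiliser → 4-2; granular → 4-2-2; crude → 4-2-2-1. Scheduled 12%. Galveny agreement on 4-2-2: RVC ≥ 40% → 5% available; Galveny agreement on 4-1-1-1: 4-2-2-1 not covered; preferential 5%. → 5%.
Line B: inorganic → 4-1; aqueous → 4-1-2; crude → 4-1-2-1. Scheduled 14%. Galveny agreement on 4-2-2: 4-1-2-1 not covered; Galveny agreement on 4-1-1-1: 4-1-2-1 not covered. → 14%.
Line C: pigment → 4-3; tablet form → 4-3-2; technical-grade → 4-3-2-2. Scheduled 11%. No special measure applies. → 11%.
Sum: 5% + 14% + 11% = 30%.

30%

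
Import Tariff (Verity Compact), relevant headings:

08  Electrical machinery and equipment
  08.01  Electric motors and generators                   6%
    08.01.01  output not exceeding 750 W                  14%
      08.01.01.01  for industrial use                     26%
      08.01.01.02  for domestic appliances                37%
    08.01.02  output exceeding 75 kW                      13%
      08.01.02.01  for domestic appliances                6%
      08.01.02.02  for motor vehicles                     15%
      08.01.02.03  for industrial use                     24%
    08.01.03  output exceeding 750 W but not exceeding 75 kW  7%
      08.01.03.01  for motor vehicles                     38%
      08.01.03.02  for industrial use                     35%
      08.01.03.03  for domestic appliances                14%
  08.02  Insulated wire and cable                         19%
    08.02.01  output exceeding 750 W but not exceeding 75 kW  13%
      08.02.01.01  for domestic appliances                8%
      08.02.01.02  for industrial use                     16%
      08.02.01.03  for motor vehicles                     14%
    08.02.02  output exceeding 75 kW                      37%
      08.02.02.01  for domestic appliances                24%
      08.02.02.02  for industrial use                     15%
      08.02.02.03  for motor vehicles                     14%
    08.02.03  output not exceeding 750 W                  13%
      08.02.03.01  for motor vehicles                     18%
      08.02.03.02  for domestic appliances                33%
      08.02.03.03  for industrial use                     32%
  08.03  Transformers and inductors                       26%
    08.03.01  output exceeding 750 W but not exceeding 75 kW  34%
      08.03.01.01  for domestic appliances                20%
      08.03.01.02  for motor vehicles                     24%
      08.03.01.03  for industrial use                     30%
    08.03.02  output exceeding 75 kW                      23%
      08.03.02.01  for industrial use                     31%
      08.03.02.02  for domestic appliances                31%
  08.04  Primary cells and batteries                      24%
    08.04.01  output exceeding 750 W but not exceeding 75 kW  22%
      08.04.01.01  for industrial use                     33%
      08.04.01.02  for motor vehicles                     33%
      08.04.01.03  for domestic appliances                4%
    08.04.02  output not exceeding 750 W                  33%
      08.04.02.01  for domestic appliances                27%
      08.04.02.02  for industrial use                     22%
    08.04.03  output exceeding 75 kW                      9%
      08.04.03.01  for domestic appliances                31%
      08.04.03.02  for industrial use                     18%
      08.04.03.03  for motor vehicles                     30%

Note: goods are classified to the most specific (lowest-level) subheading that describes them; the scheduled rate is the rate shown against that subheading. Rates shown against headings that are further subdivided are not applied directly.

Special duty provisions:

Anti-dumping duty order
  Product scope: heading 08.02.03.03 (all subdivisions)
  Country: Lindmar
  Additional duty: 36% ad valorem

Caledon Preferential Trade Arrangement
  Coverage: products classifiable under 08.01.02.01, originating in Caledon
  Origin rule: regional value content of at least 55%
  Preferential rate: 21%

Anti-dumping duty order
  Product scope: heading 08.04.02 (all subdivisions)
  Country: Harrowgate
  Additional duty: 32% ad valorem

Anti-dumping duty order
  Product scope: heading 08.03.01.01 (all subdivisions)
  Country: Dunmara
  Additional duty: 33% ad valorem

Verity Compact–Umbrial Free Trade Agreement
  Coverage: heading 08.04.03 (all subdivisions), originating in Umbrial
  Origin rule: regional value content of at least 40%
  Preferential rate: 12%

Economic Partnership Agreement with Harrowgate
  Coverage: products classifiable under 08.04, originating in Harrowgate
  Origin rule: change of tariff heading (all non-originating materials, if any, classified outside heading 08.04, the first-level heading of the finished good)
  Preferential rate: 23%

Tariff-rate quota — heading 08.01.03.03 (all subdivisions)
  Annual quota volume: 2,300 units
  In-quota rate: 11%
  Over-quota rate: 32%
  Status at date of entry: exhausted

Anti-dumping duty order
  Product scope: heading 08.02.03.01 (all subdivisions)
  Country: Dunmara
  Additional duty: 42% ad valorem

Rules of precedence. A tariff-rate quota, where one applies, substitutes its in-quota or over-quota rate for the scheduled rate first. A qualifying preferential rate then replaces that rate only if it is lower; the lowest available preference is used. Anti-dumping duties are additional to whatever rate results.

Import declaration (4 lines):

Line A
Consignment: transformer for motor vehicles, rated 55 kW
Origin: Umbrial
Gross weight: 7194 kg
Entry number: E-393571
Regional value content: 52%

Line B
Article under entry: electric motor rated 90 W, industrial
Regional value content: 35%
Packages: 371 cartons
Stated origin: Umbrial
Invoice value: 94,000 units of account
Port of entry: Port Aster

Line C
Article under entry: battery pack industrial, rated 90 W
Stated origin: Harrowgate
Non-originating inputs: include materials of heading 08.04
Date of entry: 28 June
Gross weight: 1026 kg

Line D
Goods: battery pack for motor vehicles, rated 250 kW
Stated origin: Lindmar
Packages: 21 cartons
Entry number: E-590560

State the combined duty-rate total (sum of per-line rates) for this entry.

134%

Line A: transformer → 08.03; rated 55 kW → 08.03.01; for motor vehicles → 08.03.01.02. Scheduled 24%. Umbrial agreement on 08.04.03: 08.03.01.02 not covered. → 24%.
Line B: electric motor → 08.01; rated 90 W → 08.01.01; industrial → 08.01.01.01. Scheduled 26%. Umbrial agreement on 08.04.03: 08.01.01.01 not covered. → 26%.
Line C: battery pack → 08.04; rated 90 W → 08.04.02; industrial → 08.04.02.02. Scheduled 22%. Harrowgate agreement on 08.04: CTH not met; anti-dumping (Harrowgate, 08.04.02): +32%; total 22% + 32% = 54%. → 54%.
Line D: battery pack → 08.04; rated 250 kW → 08.04.03; for motor vehicles → 08.04.03.03. Scheduled 30%. No special measure applies. → 30%.
Sum: 24% + 26% + 54% + 30% = 134%.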